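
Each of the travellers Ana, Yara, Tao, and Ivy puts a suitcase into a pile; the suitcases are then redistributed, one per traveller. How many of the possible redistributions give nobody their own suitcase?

9

Count assignments avoiding every fixed point. For any j of the 4 travellers fixed to their own suitcase, the other 4−j can be arranged in (4−j)! ways.
By inclusion–exclusion this is Σ_{j=0}^{4} (−1)^j C(4,j)·(4−j)!.
Computing: 24 − 24 + 12 − 4 + 1 = 9.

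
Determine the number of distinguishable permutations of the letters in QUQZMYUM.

Letter multiplicities in QUQZMYUM: M×2, Q×2, U×2, Y×1, Z×1.
Dividing 8! = 40320 by 2!·2!·2! = 8 for the repeated letters gives 5040.

5040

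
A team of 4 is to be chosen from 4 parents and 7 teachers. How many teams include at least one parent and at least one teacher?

294

With no constraint there are C(11,4) = 330 possible selections.
Subtract selections that omit an entire group: no parents → C(7,4) = 35; no teachers → C(4,4) = 1.
Both groups omitted at once is impossible, so 330 − 36 = 294.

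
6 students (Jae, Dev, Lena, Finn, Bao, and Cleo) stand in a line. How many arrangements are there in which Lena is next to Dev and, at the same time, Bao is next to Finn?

Treat {Lena,Dev} as one block (2 orders) and {Bao,Finn} as another (2 orders).
That leaves 4 units to arrange: 2 × 2 × 4! = 4 × 24 = 96.

96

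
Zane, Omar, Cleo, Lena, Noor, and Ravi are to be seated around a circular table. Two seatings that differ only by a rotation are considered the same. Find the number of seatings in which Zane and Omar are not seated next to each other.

72

Without the restriction there are (5)! = 120 seatings.
Seatings with Zane beside Omar: treat them as a block with 2 internal orders, giving 2 × (4)! = 48.
Subtracting, 120 − 48 = 72.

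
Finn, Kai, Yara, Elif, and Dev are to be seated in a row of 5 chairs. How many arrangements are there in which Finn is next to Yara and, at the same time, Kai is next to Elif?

24

Treat {Finn,Yara} as one block (2 orders) and {Kai,Elif} as another (2 orders).
That leaves 3 units to arrange: 2 × 2 × 3! = 4 × 6 = 24.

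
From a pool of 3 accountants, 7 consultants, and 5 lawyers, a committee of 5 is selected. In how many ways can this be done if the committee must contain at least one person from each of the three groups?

1925

Unrestricted: C(15,5) = 3003 ways to pick any 5 of the 15.
Selections missing a whole group: no accountants → C(12,5) = 792; no consultants → C(8,5) = 56; no lawyers → C(10,5) = 252.
Add back selections omitting two groups (i.e. drawn from a single group): C(3,5) + C(7,5) + C(5,5) = 22.
By inclusion–exclusion: 3003 − 1100 + 22 = 1925.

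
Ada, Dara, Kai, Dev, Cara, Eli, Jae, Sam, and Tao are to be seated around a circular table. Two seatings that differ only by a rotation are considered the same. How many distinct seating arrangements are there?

Around a circle, 9 distinct people have 9!/9 = (8)! = 40320 rotationally distinct seatings.

40320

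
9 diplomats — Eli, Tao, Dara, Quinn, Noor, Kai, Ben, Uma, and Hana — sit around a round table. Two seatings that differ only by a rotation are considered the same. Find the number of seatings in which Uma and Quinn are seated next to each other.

10080

Treat {Uma, Quinn} as one unit (2 internal orders) and seat the resulting 8 units around the table: (7)! circular arrangements.
So 2 × (7)! = 2 × 5040 = 10080.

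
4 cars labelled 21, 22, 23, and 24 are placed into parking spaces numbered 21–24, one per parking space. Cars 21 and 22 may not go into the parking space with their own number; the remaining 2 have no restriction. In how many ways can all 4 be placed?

14

Let Aᵢ (for i ∈ {21, 22}) be the placements that put car i in its forbidden parking space. Any j of these fix j positions, leaving (4−j)! ways to fill the rest, and there are C(2,j) ways to pick which j.
By inclusion–exclusion, the number of valid placements is Σ_{j=0}^{2} (−1)^j C(2,j)·(4−j)!.
Computing: 24 − 12 + 2 = 14.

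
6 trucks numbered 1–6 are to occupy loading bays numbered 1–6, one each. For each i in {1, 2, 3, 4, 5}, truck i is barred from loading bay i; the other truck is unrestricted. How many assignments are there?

309

Let Aᵢ (for 1 ≤ i ≤ 5) be the placements that put truck i in its forbidden loading bay. Any j of these fix j positions, leaving (6−j)! ways to fill the rest, and there are C(5,j) ways to pick which j.
By inclusion–exclusion, the number of valid placements is Σ_{j=0}^{5} (−1)^j C(5,j)·(6−j)!.
Computing: 720 − 600 + 240 − 60 + 10 − 1 = 309.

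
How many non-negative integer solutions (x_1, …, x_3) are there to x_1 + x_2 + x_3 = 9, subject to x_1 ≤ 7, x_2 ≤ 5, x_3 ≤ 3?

21

By stars and bars, unrestricted non-negative solutions to x_1+…+x_3 = 9 number C(9+2,2) = 55.
Subtract solutions that violate a single cap (substitute x_i' = x_i − (cap_i+1)): x_1 ≥ 8 gives C(3,2) = 3; x_2 ≥ 6 gives C(5,2) = 10; x_3 ≥ 4 gives C(7,2) = 21. Together 34.
No two caps can be exceeded simultaneously, so the pair terms are all 0.
By inclusion–exclusion the count is 55 − 34 + 0 = 21.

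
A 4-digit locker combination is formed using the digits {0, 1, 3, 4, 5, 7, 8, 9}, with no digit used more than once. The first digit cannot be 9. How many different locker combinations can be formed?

1470

The first digit has 8−1 = 7 choices (anything except 9).
The remaining 3 digits are filled from the other 7 symbols without repetition: 7 × 6 × 5 = 210.
Total: 7 × 210 = 1470.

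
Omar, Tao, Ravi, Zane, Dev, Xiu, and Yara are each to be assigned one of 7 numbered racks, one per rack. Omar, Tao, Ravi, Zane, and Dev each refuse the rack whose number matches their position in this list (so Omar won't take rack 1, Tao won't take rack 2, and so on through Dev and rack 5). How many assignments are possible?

Let Aᵢ (for 1 ≤ i ≤ 5) be the placements that put person i in their forbidden rack. Any j of these fix j positions, leaving (7−j)! ways to fill the rest, and there are C(5,j) ways to pick which j.
By inclusion–exclusion, the number of valid placements is Σ_{j=0}^{5} (−1)^j C(5,j)·(7−j)!.
Computing: 5040 − 3600 + 1200 − 240 + 30 − 2 = 2428.

2428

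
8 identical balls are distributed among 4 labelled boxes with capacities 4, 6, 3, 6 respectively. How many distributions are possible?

102

By stars and bars, unrestricted non-negative solutions to x_1+…+x_4 = 8 number C(8+3,3) = 165.
Subtract solutions that violate a single cap (substitute x_i' = x_i − (cap_i+1)): x_1 ≥ 5 gives C(6,3) = 20; x_2 ≥ 7 gives C(4,3) = 4; x_3 ≥ 4 gives C(7,3) = 35; x_4 ≥ 7 gives C(4,3) = 4. Together 63.
No two caps can be exceeded simultaneously, so the pair terms are all 0.
By inclusion–exclusion the count is 165 − 63 + 0 = 102.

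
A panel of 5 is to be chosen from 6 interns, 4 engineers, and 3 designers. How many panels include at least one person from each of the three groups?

Unrestricted: C(13,5) = 1287 ways to pick any 5 of the 13.
Subtract selections that omit an entire group: no interns → C(7,5) = 21; no engineers → C(9,5) = 126; no designers → C(10,5) = 252.
Add back selections omitting two groups (i.e. drawn from a single group): C(6,5) + C(4,5) + C(3,5) = 6.
By inclusion–exclusion: 1287 − 399 + 6 = 894.

894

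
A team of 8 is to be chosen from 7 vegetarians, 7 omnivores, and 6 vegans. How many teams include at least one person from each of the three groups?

120393

With no constraint there are C(20,8) = 125970 possible selections.
Subtract selections that omit an entire group: no vegetarians → C(13,8) = 1287; no omnivores → C(13,8) = 1287; no vegans → C(14,8) = 3003.
Add back selections omitting two groups (i.e. drawn from a single group): C(7,8) + C(7,8) + C(6,8) = 0.
By inclusion–exclusion: 125970 − 5577 + 0 = 120393.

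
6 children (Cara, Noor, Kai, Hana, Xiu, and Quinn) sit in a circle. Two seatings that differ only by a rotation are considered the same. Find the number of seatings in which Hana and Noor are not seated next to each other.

72

All circular seatings of 6 people number (5)! = 120.
Seatings with Hana beside Noor: treat them as a block with 2 internal orders, giving 2 × (4)! = 48.
Subtracting, 120 − 48 = 72.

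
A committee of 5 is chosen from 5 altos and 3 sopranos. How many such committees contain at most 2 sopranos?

Split by how many sopranos are chosen (0 through 2).
Sum: C(3,0)·C(5,5) + C(3,1)·C(5,4) + C(3,2)·C(5,3) = 1 + 15 + 30 = 46.

46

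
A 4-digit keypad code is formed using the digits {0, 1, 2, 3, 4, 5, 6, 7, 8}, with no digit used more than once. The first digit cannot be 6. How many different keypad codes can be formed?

The first digit has 9−1 = 8 choices (anything except 6).
The remaining 3 digits are filled from the other 8 symbols without repetition: 8 × 7 × 6 = 336.
Total: 8 × 336 = 2688.

2688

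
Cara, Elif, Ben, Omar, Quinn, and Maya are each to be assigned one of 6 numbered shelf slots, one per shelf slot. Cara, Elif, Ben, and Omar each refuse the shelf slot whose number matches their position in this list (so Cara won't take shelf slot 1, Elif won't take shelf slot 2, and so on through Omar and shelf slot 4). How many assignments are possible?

Let Aᵢ (for 1 ≤ i ≤ 4) be the placements that put person i in their forbidden shelf slot. Any j of these fix j positions, leaving (6−j)! ways to fill the rest, and there are C(4,j) ways to pick which j.
By inclusion–exclusion, the number of valid placements is Σ_{j=0}^{4} (−1)^j C(4,j)·(6−j)!.
Computing: 720 − 480 + 144 − 24 + 2 = 362.

362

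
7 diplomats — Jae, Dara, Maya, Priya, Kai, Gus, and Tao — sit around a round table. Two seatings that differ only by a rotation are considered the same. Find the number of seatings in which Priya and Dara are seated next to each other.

Glue Priya and Dara into a block (2 internal orders). Seating 6 units around a circle gives (5)! arrangements.
So 2 × (5)! = 2 × 120 = 240.

240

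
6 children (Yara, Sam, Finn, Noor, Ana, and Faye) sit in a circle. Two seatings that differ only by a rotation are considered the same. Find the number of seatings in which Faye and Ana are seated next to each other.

48

Treat {Faye, Ana} as one unit (2 internal orders) and seat the resulting 5 units around the table: (4)! circular arrangements.
So 2 × (4)! = 2 × 24 = 48.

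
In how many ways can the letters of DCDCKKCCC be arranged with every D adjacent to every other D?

168

Treat the 2 copies of D as a single block. The multiset to arrange is then {DD, C, C, C, C, C, K, K}, 8 items in all.
That gives (8)!/(5!·2!) = 168 arrangements.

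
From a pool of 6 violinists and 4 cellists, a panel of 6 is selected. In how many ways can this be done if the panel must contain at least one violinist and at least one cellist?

209

Total 6-person selections from all 10: C(10,6) = 210.
Selections missing a whole group: no violinists → C(4,6) = 0; no cellists → C(6,6) = 1.
Both groups omitted at once is impossible, so 210 − 1 = 209.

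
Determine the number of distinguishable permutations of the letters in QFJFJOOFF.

Letter multiplicities in QFJFJOOFF: F×4, J×2, O×2, Q×1.
The number of distinct arrangements is 9!/(4!·2!·2!) = 362880/96 = 3780.

3780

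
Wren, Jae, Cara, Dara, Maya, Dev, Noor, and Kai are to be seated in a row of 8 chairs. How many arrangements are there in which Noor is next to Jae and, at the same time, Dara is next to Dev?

Treat {Noor,Jae} as one block (2 orders) and {Dara,Dev} as another (2 orders).
That leaves 6 units to arrange: 2 × 2 × 6! = 4 × 720 = 2880.

2880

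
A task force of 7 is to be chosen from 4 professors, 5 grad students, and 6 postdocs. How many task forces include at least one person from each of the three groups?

With no constraint there are C(15,7) = 6435 possible selections.
Selections missing a whole group: no professors → C(11,7) = 330; no grad students → C(10,7) = 120; no postdocs → C(9,7) = 36.
Add back selections omitting two groups (i.e. drawn from a single group): C(4,7) + C(5,7) + C(6,7) = 0.
By inclusion–exclusion: 6435 − 486 + 0 = 5949.

5949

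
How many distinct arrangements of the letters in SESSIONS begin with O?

With the first slot taken by O, it remains to arrange the other 7 letters (SESSINS).
Those 7 letters have S appearing 4 times, giving (7)!/(4!) = 210.

210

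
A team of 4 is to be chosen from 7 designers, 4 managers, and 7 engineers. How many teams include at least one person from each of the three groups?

Unrestricted: C(18,4) = 3060 ways to pick any 4 of the 18.
Selections missing a whole group: no designers → C(11,4) = 330; no managers → C(14,4) = 1001; no engineers → C(11,4) = 330.
Add back selections omitting two groups (i.e. drawn from a single group): C(7,4) + C(4,4) + C(7,4) = 71.
By inclusion–exclusion: 3060 − 1661 + 71 = 1470.

1470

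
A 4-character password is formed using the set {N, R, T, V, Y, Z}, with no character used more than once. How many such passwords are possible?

This is a permutation of 4 out of 6: P(6,4) = 6!/2!.
That product is 6 × 5 × 4 × 3 = 360.

360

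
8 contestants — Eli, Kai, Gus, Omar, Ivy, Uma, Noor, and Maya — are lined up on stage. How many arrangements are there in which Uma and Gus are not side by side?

30240

Of the 8! = 40320 arrangements, those with Uma and Gus adjacent number 2 × 7! = 10080 (treat the pair as a block with 2 internal orders).
Complementary counting: 40320 − 10080 = 30240.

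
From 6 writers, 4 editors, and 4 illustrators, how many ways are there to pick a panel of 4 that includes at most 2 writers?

826

Split by how many writers are chosen (0 through 2).
Sum: C(6,0)·C(8,4) + C(6,1)·C(8,3) + C(6,2)·C(8,2) = 70 + 336 + 420 = 826.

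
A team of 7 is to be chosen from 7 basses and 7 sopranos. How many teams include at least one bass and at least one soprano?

3430

With no constraint there are C(14,7) = 3432 possible selections.
Subtract selections that omit an entire group: no basses → C(7,7) = 1; no sopranos → C(7,7) = 1.
Both groups omitted at once is impossible, so 3432 − 2 = 3430.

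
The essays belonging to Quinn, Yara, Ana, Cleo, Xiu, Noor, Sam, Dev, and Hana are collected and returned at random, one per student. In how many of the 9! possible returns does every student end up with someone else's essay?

This is the derangement count D_9: permutations of 9 items with no fixed point.
By inclusion–exclusion this is Σ_{j=0}^{9} (−1)^j C(9,j)·(9−j)!.
Computing: 362880 − 362880 + 181440 − 60480 + 15120 − 3024 + 504 − 72 + 9 − 1 = 133496.

133496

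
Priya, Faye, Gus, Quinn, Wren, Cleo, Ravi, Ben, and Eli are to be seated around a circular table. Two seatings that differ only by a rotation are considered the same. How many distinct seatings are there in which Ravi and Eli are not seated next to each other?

All circular seatings of 9 people number (8)! = 40320.
Seatings with Ravi beside Eli: treat them as a block with 2 internal orders, giving 2 × (7)! = 10080.
Subtracting, 40320 − 10080 = 30240.

30240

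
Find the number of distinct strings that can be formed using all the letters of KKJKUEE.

420

Letter multiplicities in KKJKUEE: E×2, J×1, K×3, U×1.
So there are 7! / (3!·2!) = 420 distinguishable arrangements.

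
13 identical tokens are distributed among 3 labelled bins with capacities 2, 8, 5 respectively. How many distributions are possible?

By stars and bars, unrestricted non-negative solutions to x_1+…+x_3 = 13 number C(13+2,2) = 105.
Subtract solutions that violate a single cap (substitute x_i' = x_i − (cap_i+1)): x_1 ≥ 3 gives C(12,2) = 66; x_2 ≥ 9 gives C(6,2) = 15; x_3 ≥ 6 gives C(9,2) = 36. Together 117.
Add back pairs where two caps are both exceeded: 3 + 15 + 0 = 18.
By inclusion–exclusion the count is 105 − 117 + 18 = 6.

6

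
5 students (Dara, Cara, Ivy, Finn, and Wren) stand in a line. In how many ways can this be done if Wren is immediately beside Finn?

48

Treat {Wren, Finn} as a single unit. There are 4 units to order, and the pair itself can be ordered 2 ways.
That gives 2 × 4! = 2 × 24 = 48.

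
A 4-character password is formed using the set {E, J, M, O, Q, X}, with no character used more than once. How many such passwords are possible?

Choose and order 4 of the 6 symbols: the first character has 6 options, the next 5, then 4, 3.
6 × 5 × 4 × 3 = 360.

360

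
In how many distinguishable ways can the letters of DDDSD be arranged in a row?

The 5 letters of DDDSD have repeats: D appearing 4 times.
So there are 5! / (4!) = 5 distinguishable arrangements.

5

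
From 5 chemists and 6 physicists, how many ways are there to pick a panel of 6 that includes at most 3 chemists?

Split by how many chemists are chosen (0 through 3).
Sum: C(5,0)·C(6,6) + C(5,1)·C(6,5) + C(5,2)·C(6,4) + C(5,3)·C(6,3) = 1 + 30 + 150 + 200 = 381.

381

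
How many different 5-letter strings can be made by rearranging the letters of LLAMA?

Letter multiplicities in LLAMA: A×2, L×2, M×1.
So there are 5! / (2!·2!) = 30 distinguishable arrangements.

30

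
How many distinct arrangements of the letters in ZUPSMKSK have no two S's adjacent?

7560

There are 8!/(2!·2!) = 10080 arrangements of ZUPSMKSK in total.
If the two S's are adjacent, glue them into one block, leaving 7 items to arrange: (7)!/(2!) = 2520 ways.
Hence 10080 − 2520 = 7560.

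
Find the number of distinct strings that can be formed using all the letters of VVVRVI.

30

Letter multiplicities in VVVRVI: I×1, R×1, V×4.
Dividing 6! = 720 by 4! = 24 for the repeated letters gives 30.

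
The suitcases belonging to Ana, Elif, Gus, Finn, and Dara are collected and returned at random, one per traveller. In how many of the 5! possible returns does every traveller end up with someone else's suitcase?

44

Let Aᵢ be the assignments in which traveller i gets their own suitcase. We want the size of the complement of A₁∪…∪A_5.
By inclusion–exclusion this is Σ_{j=0}^{5} (−1)^j C(5,j)·(5−j)!.
Computing: 120 − 120 + 60 − 20 + 5 − 1 = 44.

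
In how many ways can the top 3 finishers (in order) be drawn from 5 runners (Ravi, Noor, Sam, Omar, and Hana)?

There are 5 choices for 1st place, 4 for 2nd, and 3 for 3rd.
That gives 5 × 4 × 3 = 60.

60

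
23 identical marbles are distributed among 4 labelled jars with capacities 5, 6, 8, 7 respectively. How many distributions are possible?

20

Without the upper bounds there are C(26,3) = 2600 ways to split 23 among 4 jars.
Subtract solutions that violate a single cap (substitute x_i' = x_i − (cap_i+1)): x_1 ≥ 6 gives C(20,3) = 1140; x_2 ≥ 7 gives C(19,3) = 969; x_3 ≥ 9 gives C(17,3) = 680; x_4 ≥ 8 gives C(18,3) = 816. Together 3605.
Add back pairs where two caps are both exceeded: 286 + 165 + 220 + 120 + 165 + 84 = 1040.
Subtract triples: 4 + 10 + 1 + 0 = 15.
By inclusion–exclusion the count is 2600 − 3605 + 1040 − 15 = 20.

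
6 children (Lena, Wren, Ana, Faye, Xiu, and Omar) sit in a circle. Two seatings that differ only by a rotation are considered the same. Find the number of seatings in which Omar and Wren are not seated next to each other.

72

Without the restriction there are (5)! = 120 seatings.
Those with Omar next to Wren: fuse the pair into one unit and seat 5 units around a circle — 2·(4)! = 48.
Subtracting, 120 − 48 = 72.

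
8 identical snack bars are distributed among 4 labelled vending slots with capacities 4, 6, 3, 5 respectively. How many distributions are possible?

96

Ignoring the caps, the number of non-negative solutions to x_1+…+x_4 = 8 is C(11,3) = 165.
Subtract solutions that violate a single cap (substitute x_i' = x_i − (cap_i+1)): x_1 ≥ 5 gives C(6,3) = 20; x_2 ≥ 7 gives C(4,3) = 4; x_3 ≥ 4 gives C(7,3) = 35; x_4 ≥ 6 gives C(5,3) = 10. Together 69.
No two caps can be exceeded simultaneously, so the pair terms are all 0.
By inclusion–exclusion the count is 165 − 69 + 0 = 96.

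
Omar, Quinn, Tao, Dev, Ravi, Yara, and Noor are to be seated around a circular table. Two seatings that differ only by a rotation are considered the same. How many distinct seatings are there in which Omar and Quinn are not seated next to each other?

480

All circular seatings of 7 people number (6)! = 720.
Seatings with Omar beside Quinn: treat them as a block with 2 internal orders, giving 2 × (5)! = 240.
Subtracting, 720 − 240 = 480.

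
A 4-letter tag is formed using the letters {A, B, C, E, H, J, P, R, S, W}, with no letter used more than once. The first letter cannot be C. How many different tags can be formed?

4536

The first letter has 10−1 = 9 choices (anything except C).
The remaining 3 letters are filled from the other 9 symbols without repetition: 9 × 8 × 7 = 504.
Total: 9 × 504 = 4536.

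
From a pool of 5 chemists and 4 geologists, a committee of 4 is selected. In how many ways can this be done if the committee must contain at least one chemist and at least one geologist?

Total 4-person selections from all 9: C(9,4) = 126.
Subtract selections that omit an entire group: no chemists → C(4,4) = 1; no geologists → C(5,4) = 5.
Both groups omitted at once is impossible, so 126 − 6 = 120.

120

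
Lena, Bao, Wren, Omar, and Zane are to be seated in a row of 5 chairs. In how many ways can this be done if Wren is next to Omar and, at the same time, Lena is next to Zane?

Treat {Wren,Omar} as one block (2 orders) and {Lena,Zane} as another (2 orders).
That leaves 3 units to arrange: 2 × 2 × 3! = 4 × 6 = 24.

24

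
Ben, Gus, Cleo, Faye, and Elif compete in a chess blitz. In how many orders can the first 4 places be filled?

120

This is an ordered selection of 4 from 5: P(5,4).
That gives 5 × 4 × 3 × 2 = 120.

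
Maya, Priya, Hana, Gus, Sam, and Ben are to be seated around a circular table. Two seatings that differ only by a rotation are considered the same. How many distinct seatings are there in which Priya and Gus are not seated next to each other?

72

Without the restriction there are (5)! = 120 seatings.
Those with Priya next to Gus: fuse the pair into one unit and seat 5 units around a circle — 2·(4)! = 48.
Subtracting, 120 − 48 = 72.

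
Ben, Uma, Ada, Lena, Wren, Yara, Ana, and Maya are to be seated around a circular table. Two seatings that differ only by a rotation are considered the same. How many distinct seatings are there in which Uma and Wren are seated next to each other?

Glue Uma and Wren into a block (2 internal orders). Seating 7 units around a circle gives (6)! arrangements.
So 2 × (6)! = 2 × 720 = 1440.

1440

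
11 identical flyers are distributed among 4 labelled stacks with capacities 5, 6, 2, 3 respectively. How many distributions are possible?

Ignoring the caps, the number of non-negative solutions to x_1+…+x_4 = 11 is C(14,3) = 364.
Subtract solutions that violate a single cap (substitute x_i' = x_i − (cap_i+1)): x_1 ≥ 6 gives C(8,3) = 56; x_2 ≥ 7 gives C(7,3) = 35; x_3 ≥ 3 gives C(11,3) = 165; x_4 ≥ 4 gives C(10,3) = 120. Together 376.
Add back pairs where two caps are both exceeded: 0 + 10 + 4 + 4 + 1 + 35 = 54.
By inclusion–exclusion the count is 364 − 376 + 54 = 42.

42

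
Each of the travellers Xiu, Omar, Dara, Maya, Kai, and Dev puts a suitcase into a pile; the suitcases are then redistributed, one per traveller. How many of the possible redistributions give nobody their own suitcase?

265

This is the derangement count D_6: permutations of 6 items with no fixed point.
By inclusion–exclusion this is Σ_{j=0}^{6} (−1)^j C(6,j)·(6−j)!.
Computing: 720 − 720 + 360 − 120 + 30 − 6 + 1 = 265.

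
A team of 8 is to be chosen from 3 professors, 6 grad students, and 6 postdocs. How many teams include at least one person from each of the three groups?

Unrestricted: C(15,8) = 6435 ways to pick any 8 of the 15.
Selections missing a whole group: no professors → C(12,8) = 495; no grad students → C(9,8) = 9; no postdocs → C(9,8) = 9.
Add back selections omitting two groups (i.e. drawn from a single group): C(3,8) + C(6,8) + C(6,8) = 0.
By inclusion–exclusion: 6435 − 513 + 0 = 5922.

5922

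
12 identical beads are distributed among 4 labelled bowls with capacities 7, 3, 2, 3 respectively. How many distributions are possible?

19

By stars and bars, unrestricted non-negative solutions to x_1+…+x_4 = 12 number C(12+3,3) = 455.
Subtract solutions that violate a single cap (substitute x_i' = x_i − (cap_i+1)): x_1 ≥ 8 gives C(7,3) = 35; x_2 ≥ 4 gives C(11,3) = 165; x_3 ≥ 3 gives C(12,3) = 220; x_4 ≥ 4 gives C(11,3) = 165. Together 585.
Add back pairs where two caps are both exceeded: 1 + 4 + 1 + 56 + 35 + 56 = 153.
Subtract triples: 0 + 0 + 0 + 4 = 4.
By inclusion–exclusion the count is 455 − 585 + 153 − 4 = 19.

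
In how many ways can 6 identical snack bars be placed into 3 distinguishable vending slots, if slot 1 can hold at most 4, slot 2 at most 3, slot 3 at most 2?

Ignoring the caps, the number of non-negative solutions to x_1+…+x_3 = 6 is C(8,2) = 28.
Subtract solutions that violate a single cap (substitute x_i' = x_i − (cap_i+1)): x_1 ≥ 5 gives C(3,2) = 3; x_2 ≥ 4 gives C(4,2) = 6; x_3 ≥ 3 gives C(5,2) = 10. Together 19.
No two caps can be exceeded simultaneously, so the pair terms are all 0.
By inclusion–exclusion the count is 28 − 19 + 0 = 9.

9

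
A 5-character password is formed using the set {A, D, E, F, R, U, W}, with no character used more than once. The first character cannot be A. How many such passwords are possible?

The first character has 7−1 = 6 choices (anything except A).
The remaining 4 characters are filled from the other 6 symbols without repetition: 6 × 5 × 4 × 3 = 360.
Total: 6 × 360 = 2160.

2160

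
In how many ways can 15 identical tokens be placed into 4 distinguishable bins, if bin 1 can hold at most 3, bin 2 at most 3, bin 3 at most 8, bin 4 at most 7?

64

Without the upper bounds there are C(18,3) = 816 ways to split 15 among 4 bins.
Subtract solutions that violate a single cap (substitute x_i' = x_i − (cap_i+1)): x_1 ≥ 4 gives C(14,3) = 364; x_2 ≥ 4 gives C(14,3) = 364; x_3 ≥ 9 gives C(9,3) = 84; x_4 ≥ 8 gives C(10,3) = 120. Together 932.
Add back pairs where two caps are both exceeded: 120 + 10 + 20 + 10 + 20 + 0 = 180.
By inclusion–exclusion the count is 816 − 932 + 180 = 64.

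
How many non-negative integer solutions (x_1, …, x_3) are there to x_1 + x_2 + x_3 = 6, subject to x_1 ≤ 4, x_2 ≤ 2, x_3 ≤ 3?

9

Ignoring the caps, the number of non-negative solutions to x_1+…+x_3 = 6 is C(8,2) = 28.
Subtract solutions that violate a single cap (substitute x_i' = x_i − (cap_i+1)): x_1 ≥ 5 gives C(3,2) = 3; x_2 ≥ 3 gives C(5,2) = 10; x_3 ≥ 4 gives C(4,2) = 6. Together 19.
No two caps can be exceeded simultaneously, so the pair terms are all 0.
By inclusion–exclusion the count is 28 − 19 + 0 = 9.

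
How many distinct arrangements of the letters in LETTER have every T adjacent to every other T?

60

Treat the 2 copies of T as a single block. The multiset to arrange is then {TT, E, E, L, R}, 5 items in all.
That gives (5)!/(2!) = 60 arrangements.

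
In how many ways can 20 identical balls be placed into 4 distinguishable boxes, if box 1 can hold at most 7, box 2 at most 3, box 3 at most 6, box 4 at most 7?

20

Without the upper bounds there are C(23,3) = 1771 ways to split 20 among 4 boxes.
Subtract solutions that violate a single cap (substitute x_i' = x_i − (cap_i+1)): x_1 ≥ 8 gives C(15,3) = 455; x_2 ≥ 4 gives C(19,3) = 969; x_3 ≥ 7 gives C(16,3) = 560; x_4 ≥ 8 gives C(15,3) = 455. Together 2439.
Add back pairs where two caps are both exceeded: 165 + 56 + 35 + 220 + 165 + 56 = 697.
Subtract triples: 4 + 1 + 0 + 4 = 9.
By inclusion–exclusion the count is 1771 − 2439 + 697 − 9 = 20.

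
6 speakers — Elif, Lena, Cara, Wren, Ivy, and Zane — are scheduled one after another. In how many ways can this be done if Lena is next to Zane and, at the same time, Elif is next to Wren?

96

Treat {Lena,Zane} as one block (2 orders) and {Elif,Wren} as another (2 orders).
That leaves 4 units to arrange: 2 × 2 × 4! = 4 × 24 = 96.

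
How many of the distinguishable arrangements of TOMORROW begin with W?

420

Fix W in the first position and arrange the remaining 7 letters.
Those 7 letters have O appearing 3 times and R appearing twice, giving (7)!/(3!·2!) = 420.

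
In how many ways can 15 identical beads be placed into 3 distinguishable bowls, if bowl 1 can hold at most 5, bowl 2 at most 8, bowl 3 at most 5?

10

By stars and bars, unrestricted non-negative solutions to x_1+…+x_3 = 15 number C(15+2,2) = 136.
Subtract solutions that violate a single cap (substitute x_i' = x_i − (cap_i+1)): x_1 ≥ 6 gives C(11,2) = 55; x_2 ≥ 9 gives C(8,2) = 28; x_3 ≥ 6 gives C(11,2) = 55. Together 138.
Add back pairs where two caps are both exceeded: 1 + 10 + 1 = 12.
By inclusion–exclusion the count is 136 − 138 + 12 = 10.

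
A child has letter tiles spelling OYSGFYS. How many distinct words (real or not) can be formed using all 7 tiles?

The 7 letters of OYSGFYS have repeats: S appearing twice and Y appearing twice.
The number of distinct arrangements is 7!/(2!·2!) = 5040/4 = 1260.

1260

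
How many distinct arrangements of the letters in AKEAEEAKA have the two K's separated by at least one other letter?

980

There are 9!/(4!·3!·2!) = 1260 arrangements of AKEAEEAKA in total.
If the two K's are adjacent, glue them into one block, leaving 8 items to arrange: (8)!/(4!·3!) = 280 ways.
Subtracting, 1260 − 280 = 980 arrangements keep the K's apart.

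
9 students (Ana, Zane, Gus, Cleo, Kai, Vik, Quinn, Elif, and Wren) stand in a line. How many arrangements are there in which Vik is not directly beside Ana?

Of the 9! = 362880 arrangements, those with Vik and Ana adjacent number 2 × 8! = 80640 (treat the pair as a block with 2 internal orders).
So 362880 − 80640 = 282240 arrangements keep them apart.

282240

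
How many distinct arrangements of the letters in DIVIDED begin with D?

180

With the first slot taken by D, it remains to arrange the other 6 letters (IVIDED).
Those 6 letters have D appearing twice and I appearing twice, giving (6)!/(2!·2!) = 180.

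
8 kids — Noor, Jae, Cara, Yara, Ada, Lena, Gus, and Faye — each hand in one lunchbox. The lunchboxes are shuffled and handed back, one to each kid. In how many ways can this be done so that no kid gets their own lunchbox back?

14833

Count assignments avoiding every fixed point. For any j of the 8 kids fixed to their own lunchbox, the other 8−j can be arranged in (8−j)! ways.
By inclusion–exclusion this is Σ_{j=0}^{8} (−1)^j C(8,j)·(8−j)!.
Computing: 40320 − 40320 + 20160 − 6720 + 1680 − 336 + 56 − 8 + 1 = 14833.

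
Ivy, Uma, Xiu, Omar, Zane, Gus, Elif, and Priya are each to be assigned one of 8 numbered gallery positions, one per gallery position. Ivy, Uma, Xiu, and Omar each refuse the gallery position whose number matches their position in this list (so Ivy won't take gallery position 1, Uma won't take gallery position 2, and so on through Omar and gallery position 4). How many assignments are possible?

24024

Let Aᵢ (for 1 ≤ i ≤ 4) be the placements that put person i in their forbidden gallery position. Any j of these fix j positions, leaving (8−j)! ways to fill the rest, and there are C(4,j) ways to pick which j.
By inclusion–exclusion, the number of valid placements is Σ_{j=0}^{4} (−1)^j C(4,j)·(8−j)!.
Computing: 40320 − 20160 + 4320 − 480 + 24 = 24024.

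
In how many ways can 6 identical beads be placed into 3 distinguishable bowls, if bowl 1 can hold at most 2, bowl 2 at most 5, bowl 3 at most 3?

11

Ignoring the caps, the number of non-negative solutions to x_1+…+x_3 = 6 is C(8,2) = 28.
Subtract solutions that violate a single cap (substitute x_i' = x_i − (cap_i+1)): x_1 ≥ 3 gives C(5,2) = 10; x_2 ≥ 6 gives C(2,2) = 1; x_3 ≥ 4 gives C(4,2) = 6. Together 17.
No two caps can be exceeded simultaneously, so the pair terms are all 0.
By inclusion–exclusion the count is 28 − 17 + 0 = 11.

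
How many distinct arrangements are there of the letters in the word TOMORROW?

3360

TOMORROW has 8 letters with O appearing 3 times and R appearing twice.
The number of distinct arrangements is 8!/(3!·2!) = 40320/12 = 3360.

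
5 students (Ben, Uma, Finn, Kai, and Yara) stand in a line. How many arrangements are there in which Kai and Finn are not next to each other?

There are 5! = 120 arrangements in all. If Kai and Finn are adjacent, merging them into one block gives 2·(4)! = 48 arrangements.
Complementary counting: 120 − 48 = 72.

72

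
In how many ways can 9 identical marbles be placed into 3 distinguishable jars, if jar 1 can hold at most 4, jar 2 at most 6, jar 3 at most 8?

33

By stars and bars, unrestricted non-negative solutions to x_1+…+x_3 = 9 number C(9+2,2) = 55.
Subtract solutions that violate a single cap (substitute x_i' = x_i − (cap_i+1)): x_1 ≥ 5 gives C(6,2) = 15; x_2 ≥ 7 gives C(4,2) = 6; x_3 ≥ 9 gives C(2,2) = 1. Together 22.
No two caps can be exceeded simultaneously, so the pair terms are all 0.
By inclusion–exclusion the count is 55 − 22 + 0 = 33.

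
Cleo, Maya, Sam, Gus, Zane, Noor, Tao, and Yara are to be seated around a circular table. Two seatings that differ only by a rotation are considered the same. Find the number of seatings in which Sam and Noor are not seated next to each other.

3600

All circular seatings of 8 people number (7)! = 5040.
Seatings with Sam beside Noor: treat them as a block with 2 internal orders, giving 2 × (6)! = 1440.
Subtracting, 5040 − 1440 = 3600.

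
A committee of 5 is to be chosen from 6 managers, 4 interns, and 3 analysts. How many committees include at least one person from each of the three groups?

Unrestricted: C(13,5) = 1287 ways to pick any 5 of the 13.
Subtract selections that omit an entire group: no managers → C(7,5) = 21; no interns → C(9,5) = 126; no analysts → C(10,5) = 252.
Add back selections omitting two groups (i.e. drawn from a single group): C(6,5) + C(4,5) + C(3,5) = 6.
By inclusion–exclusion: 1287 − 399 + 6 = 894.

894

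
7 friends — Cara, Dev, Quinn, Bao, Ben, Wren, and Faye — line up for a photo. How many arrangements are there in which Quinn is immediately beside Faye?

1440

Glue Quinn and Faye into one block (2 internal orders), leaving 6 units to arrange in a row.
So the count is 2·(6)! = 1440.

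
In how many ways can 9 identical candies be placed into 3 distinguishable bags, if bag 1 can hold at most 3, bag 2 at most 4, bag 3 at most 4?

By stars and bars, unrestricted non-negative solutions to x_1+…+x_3 = 9 number C(9+2,2) = 55.
Subtract solutions that violate a single cap (substitute x_i' = x_i − (cap_i+1)): x_1 ≥ 4 gives C(7,2) = 21; x_2 ≥ 5 gives C(6,2) = 15; x_3 ≥ 5 gives C(6,2) = 15. Together 51.
Add back pairs where two caps are both exceeded: 1 + 1 + 0 = 2.
By inclusion–exclusion the count is 55 − 51 + 2 = 6.

6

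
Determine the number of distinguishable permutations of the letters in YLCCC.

20

YLCCC has 5 letters with C appearing 3 times.
The number of distinct arrangements is 5!/(3!) = 120/6 = 20.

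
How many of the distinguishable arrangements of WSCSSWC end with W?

60

With the last slot taken by W, it remains to arrange the other 6 letters (SCSSWC).
Those 6 letters have C appearing twice and S appearing 3 times, giving (6)!/(3!·2!) = 60.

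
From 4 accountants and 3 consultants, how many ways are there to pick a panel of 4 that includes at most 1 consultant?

13

Split by how many consultants are chosen (0 through 1).
Sum: C(3,0)·C(4,4) + C(3,1)·C(4,3) = 1 + 12 = 13.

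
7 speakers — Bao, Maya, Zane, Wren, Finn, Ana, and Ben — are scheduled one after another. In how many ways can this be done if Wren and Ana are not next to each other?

Of the 7! = 5040 arrangements, those with Wren and Ana adjacent number 2 × 6! = 1440 (treat the pair as a block with 2 internal orders).
Complementary counting: 5040 − 1440 = 3600.

3600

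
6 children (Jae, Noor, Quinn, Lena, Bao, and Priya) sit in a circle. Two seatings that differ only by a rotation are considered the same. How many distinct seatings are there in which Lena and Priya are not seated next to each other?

72

Without the restriction there are (5)! = 120 seatings.
Seatings with Lena beside Priya: treat them as a block with 2 internal orders, giving 2 × (4)! = 48.
Subtracting, 120 − 48 = 72.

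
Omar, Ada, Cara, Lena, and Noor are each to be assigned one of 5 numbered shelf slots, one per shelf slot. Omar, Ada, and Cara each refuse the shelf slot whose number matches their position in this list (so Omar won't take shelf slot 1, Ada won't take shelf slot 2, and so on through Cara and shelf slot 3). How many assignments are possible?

Let Aᵢ (for i ∈ {1, 2, 3}) be the placements that put person i in their forbidden shelf slot. Any j of these fix j positions, leaving (5−j)! ways to fill the rest, and there are C(3,j) ways to pick which j.
By inclusion–exclusion, the number of valid placements is Σ_{j=0}^{3} (−1)^j C(3,j)·(5−j)!.
Computing: 120 − 72 + 18 − 2 = 64.

64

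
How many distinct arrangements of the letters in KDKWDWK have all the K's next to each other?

Treat the 3 copies of K as a single block. The multiset to arrange is then {KKK, D, D, W, W}, 5 items in all.
That gives (5)!/(2!·2!) = 30 arrangements.

30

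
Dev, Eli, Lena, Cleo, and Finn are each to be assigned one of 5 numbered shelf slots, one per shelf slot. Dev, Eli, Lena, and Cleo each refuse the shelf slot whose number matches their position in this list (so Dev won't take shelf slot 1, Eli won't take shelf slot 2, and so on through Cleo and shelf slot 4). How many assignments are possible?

Let Aᵢ (for 1 ≤ i ≤ 4) be the placements that put person i in their forbidden shelf slot. Any j of these fix j positions, leaving (5−j)! ways to fill the rest, and there are C(4,j) ways to pick which j.
By inclusion–exclusion, the number of valid placements is Σ_{j=0}^{4} (−1)^j C(4,j)·(5−j)!.
Computing: 120 − 96 + 36 − 8 + 1 = 53.

53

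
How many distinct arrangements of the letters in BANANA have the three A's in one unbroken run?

12

Treat the 3 copies of A as a single block. The multiset to arrange is then {AAA, B, N, N}, 4 items in all.
That gives (4)!/(2!) = 12 arrangements.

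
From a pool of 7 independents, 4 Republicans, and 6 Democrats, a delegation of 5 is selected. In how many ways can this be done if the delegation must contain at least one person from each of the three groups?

Unrestricted: C(17,5) = 6188 ways to pick any 5 of the 17.
Subtract selections that omit an entire group: no independents → C(10,5) = 252; no Republicans → C(13,5) = 1287; no Democrats → C(11,5) = 462.
Add back selections omitting two groups (i.e. drawn from a single group): C(7,5) + C(4,5) + C(6,5) = 27.
By inclusion–exclusion: 6188 − 2001 + 27 = 4214.

4214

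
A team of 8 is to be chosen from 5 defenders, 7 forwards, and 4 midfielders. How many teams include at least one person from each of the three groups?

Unrestricted: C(16,8) = 12870 ways to pick any 8 of the 16.
Selections missing a whole group: no defenders → C(11,8) = 165; no forwards → C(9,8) = 9; no midfielders → C(12,8) = 495.
Add back selections omitting two groups (i.e. drawn from a single group): C(5,8) + C(7,8) + C(4,8) = 0.
By inclusion–exclusion: 12870 − 669 + 0 = 12201.

12201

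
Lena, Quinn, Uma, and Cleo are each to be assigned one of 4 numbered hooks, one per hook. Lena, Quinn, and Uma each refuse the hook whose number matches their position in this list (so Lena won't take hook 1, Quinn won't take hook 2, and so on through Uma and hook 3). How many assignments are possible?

Let Aᵢ (for i ∈ {1, 2, 3}) be the placements that put person i in their forbidden hook. Any j of these fix j positions, leaving (4−j)! ways to fill the rest, and there are C(3,j) ways to pick which j.
By inclusion–exclusion, the number of valid placements is Σ_{j=0}^{3} (−1)^j C(3,j)·(4−j)!.
Computing: 24 − 18 + 6 − 1 = 11.

11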